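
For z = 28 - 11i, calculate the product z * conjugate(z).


Step 1: conj(z) = 28 + 11i
Step 2: z * conj(z) = 28^2 + (-11)^2
Step 3: = 784 + 121 = 905

905


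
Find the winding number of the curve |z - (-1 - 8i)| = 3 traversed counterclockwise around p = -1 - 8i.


Step 1: Center c = (-1, -8), radius = 3
Step 2: |p - c|^2 = 0^2 + 0^2 = 0
Step 3: r^2 = 9
Step 4: |p-c| < r so winding number = 1

1


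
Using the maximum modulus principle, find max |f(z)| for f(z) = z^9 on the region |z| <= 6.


Step 1: On |z| = 6, |f(z)| = |z|^9 = 6^9
Step 2: By maximum modulus principle, maximum is on boundary.
Step 3: Maximum = 10077696 = 10077696

10077696


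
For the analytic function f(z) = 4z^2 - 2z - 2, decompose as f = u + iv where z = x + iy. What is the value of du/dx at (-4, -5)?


Step 1: f(z) = 4(x+iy)^2 - 2(x+iy) - 2
Step 2: u = 4(x^2 - y^2) - 2x - 2
Step 3: u_x = 8x - 2
Step 4: At (-4, -5): u_x = -32 - 2 = -34

-34


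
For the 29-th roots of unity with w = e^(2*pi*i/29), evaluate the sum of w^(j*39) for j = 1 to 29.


Step 1: The sum sum_{j=1}^{n} w^(k*j) equals n if n | k, else 0.
Step 2: Here n = 29, k = 39
Step 3: Does n divide k? 29 | 39 -> False
Step 4: Sum = 0

0


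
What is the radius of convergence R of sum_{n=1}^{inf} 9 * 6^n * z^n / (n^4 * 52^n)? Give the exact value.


Step 1: General term a_n = 9 * 6^n / (n^4 * 52^n)
Step 2: By the root test, |a_n|^(1/n) = 9^(1/n) * 6 / (n^(4/n) * 52) -> 6/52 as n -> infinity (since 9^(1/n) -> 1 and n^(4/n) -> 1)
Step 3: R = 1/lim|a_n|^(1/n) = 52/6 = 26/3

26/3


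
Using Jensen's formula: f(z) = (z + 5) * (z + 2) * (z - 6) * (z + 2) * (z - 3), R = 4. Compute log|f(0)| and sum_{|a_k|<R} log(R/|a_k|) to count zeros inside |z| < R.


Jensen's formula: (1/2pi)*integral log|f(Re^it)|dt = log|f(0)| + sum_{|a_k|<R} log(R/|a_k|)
Step 1: f(0) = 5 * 2 * (-6) * 2 * (-3) = 360
Step 2: log|f(0)| = log|-5| + log|-2| + log|6| + log|-2| + log|3| = 5.8861
Step 3: Zeros inside |z| < 4: -2, -2, 3
Step 4: Jensen sum = log(4/2) + log(4/2) + log(4/3) = 1.674
Step 5: n(R) = number of terms in the Jensen sum = count of zeros inside |z| < 4 = 3

3


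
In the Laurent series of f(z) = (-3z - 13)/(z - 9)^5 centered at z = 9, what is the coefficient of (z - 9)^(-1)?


Step 1: Write the numerator in powers of (z - 9): -3z - 13 = -3(z - 9) + (-3*9 - 13) = -3(z - 9) - 40
Step 2: Divide by (z - 9)^5: f(z) = -40(z - 9)^(-5) - 3(z - 9)^(-4)
Step 3: This finite sum is the Laurent series of f about z = 9.
Step 4: Only the powers -5 and -4 appear, so the coefficient of (z - 9)^(-1) = 0

0


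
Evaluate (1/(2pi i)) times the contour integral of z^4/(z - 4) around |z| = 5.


Step 1: f(z) = z^4, a = 4 is inside |z| = 5
Step 2: By Cauchy integral formula: (1/(2pi*i)) * integral = f(a)
Step 3: f(4) = 4^4 = 256

256


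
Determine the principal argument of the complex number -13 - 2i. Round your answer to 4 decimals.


Step 1: z = -13 - 2i
Step 2: arg(z) = atan2(-2, -13)
Step 3: arg(z) = -2.9889

-2.9889


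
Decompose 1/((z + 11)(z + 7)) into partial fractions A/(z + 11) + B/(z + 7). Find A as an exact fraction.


Step 1: Multiply both sides by (z + 11) and set z = -11
Step 2: A = 1 / (-11 + 7)
Step 3: A = 1 / (-4)
Step 4: A = -1/4

-1/4


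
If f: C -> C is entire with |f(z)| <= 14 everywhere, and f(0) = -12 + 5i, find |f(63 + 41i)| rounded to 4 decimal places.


Step 1: By Liouville's theorem, a bounded entire function is constant.
Step 2: f(z) = f(0) = -12 + 5i for all z.
Step 3: |f(w)| = |-12 + 5i| = sqrt(144 + 25)
Step 4: = 13.0

13.0


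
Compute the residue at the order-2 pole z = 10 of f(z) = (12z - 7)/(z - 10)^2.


Step 1: Pole of order 2 at z = 10
Step 2: Res = lim d/dz [(z - 10)^2 * f(z)] as z -> 10
Step 3: (z - 10)^2 * f(z) = 12z - 7
Step 4: d/dz[12z - 7] = 12

12


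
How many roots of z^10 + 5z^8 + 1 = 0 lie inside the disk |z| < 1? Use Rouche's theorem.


Step 1: On |z| = 1 the three terms have sizes |z^10| = 1^10 = 1, |5z^8| = 5*1^8 = 5, |1| = 1
Step 2: The dominant term is g(z) = 5z^8; let h(z) = z^10 + 1 so f = g + h
Step 3: On |z| = 1: |g| = 5 and |h| <= 1 + 1 = 2
Step 4: Since 5 > 2, |h| < |g| on |z| = 1, so by Rouche f has the same number of zeros as g inside |z| < 1
Step 5: g(z) = 5z^8 has 8 zeros (at the origin, multiplicity 8) inside |z| < 1. Answer = 8

8


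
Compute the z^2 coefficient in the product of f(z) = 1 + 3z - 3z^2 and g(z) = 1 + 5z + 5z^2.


Step 1: z^2 term in f*g comes from: (1)*(5z^2) + (3z)*(5z) + (-3z^2)*(1)
Step 2: = 5 + 15 - 3
Step 3: = 17

17


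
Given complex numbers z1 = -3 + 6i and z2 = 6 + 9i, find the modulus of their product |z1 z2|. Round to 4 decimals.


Step 1: |z1| = sqrt((-3)^2 + 6^2) = sqrt(45)
Step 2: |z2| = sqrt(6^2 + 9^2) = sqrt(117)
Step 3: |z1*z2| = |z1|*|z2| = sqrt(45) * sqrt(117) = sqrt(45 * 117) = sqrt(5265)
Step 4: = 72.5603

72.5603


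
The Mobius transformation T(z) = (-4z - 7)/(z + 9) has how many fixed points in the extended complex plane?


Step 1: Fixed points satisfy T(z) = z
Step 2: z^2 + 13z + 7 = 0
Step 3: Discriminant = 13^2 - 4*1*7 = 141
Step 4: Number of fixed points = 2

2


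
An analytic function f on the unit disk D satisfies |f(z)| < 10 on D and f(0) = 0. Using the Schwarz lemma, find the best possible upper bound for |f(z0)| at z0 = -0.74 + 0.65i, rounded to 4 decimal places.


Step 1: g = f/10 maps D -> D with g(0) = 0, so by the Schwarz lemma |g(z)| <= |z|, i.e. |f(z)| <= 10|z|; this is sharp (f(z) = 10z).
Step 2: |z0|^2 = (-0.74)^2 + 0.65^2 = 0.9701
Step 3: |z0| = sqrt(0.9701) = 0.984937
Step 4: Best bound = 10 * |z0| = 10 * 0.984937 = 9.8494

9.8494


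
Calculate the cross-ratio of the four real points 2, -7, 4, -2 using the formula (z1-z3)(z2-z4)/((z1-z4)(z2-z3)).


Step 1: (z1-z3)(z2-z4) = (-2) * (-5) = 10
Step 2: (z1-z4)(z2-z3) = 4 * (-11) = -44
Step 3: Cross-ratio = -10/44 = -5/22

-5/22


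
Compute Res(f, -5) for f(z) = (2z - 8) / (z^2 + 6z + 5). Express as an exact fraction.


Step 1: Q(z) = z^2 + 6z + 5 = (z + 5)(z + 1)
Step 2: Q'(z) = 2z + 6
Step 3: Q'(-5) = -4, P(-5) = -18
Step 4: Res = P(-5)/Q'(-5) = -18/(-4) = 9/2

9/2


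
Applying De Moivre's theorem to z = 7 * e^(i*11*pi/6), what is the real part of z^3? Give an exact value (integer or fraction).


Step 1: By De Moivre's theorem, z^3 = 7^3 * e^(i*3*11*pi/6) = 343 * (cos(11*pi/2) + i*sin(11*pi/2))
Step 2: |z|^3 = 7^3 = 343
Step 3: Reduce the angle mod 2*pi: 11*pi/2 - 4*pi = 3*pi/2
Step 4: cos(3*pi/2) = 0
Step 5: Re(z^3) = 343 * 0 = 0

0


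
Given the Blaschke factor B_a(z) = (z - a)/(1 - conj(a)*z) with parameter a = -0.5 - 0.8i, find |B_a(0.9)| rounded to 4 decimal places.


Step 1: Numerator z0 - a = 0.9 - (-0.5 - 0.8i) = 1.4 + 0.8i
Step 2: Denominator 1 - conj(a)*z0 = 1 - (-0.5 + 0.8i)*0.9 = 1.45 - 0.72i
Step 3: |z0 - a|^2 = 1.4^2 + 0.8^2 = 2.6; |1 - conj(a)*z0|^2 = 1.45^2 + (-0.72)^2 = 2.6209
Step 4: |B_a(0.9)| = sqrt(2.6 / 2.6209) = sqrt(0.992026)
Step 5: = 0.996

0.996


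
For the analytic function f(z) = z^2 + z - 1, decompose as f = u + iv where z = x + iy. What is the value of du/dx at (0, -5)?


Step 1: f(z) = (x+iy)^2 + (x+iy) - 1
Step 2: u = (x^2 - y^2) + x - 1
Step 3: u_x = 2x + 1
Step 4: At (0, -5): u_x = 0 + 1 = 1

1


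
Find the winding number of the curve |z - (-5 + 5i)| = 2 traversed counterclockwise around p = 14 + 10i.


Step 1: Center c = (-5, 5), radius = 2
Step 2: |p - c|^2 = 19^2 + 5^2 = 386
Step 3: r^2 = 4
Step 4: |p-c| > r so winding number = 0

0


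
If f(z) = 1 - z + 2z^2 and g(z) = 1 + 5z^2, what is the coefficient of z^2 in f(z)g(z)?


Step 1: z^2 term in f*g comes from: (1)*(5z^2) + (-z)*(0) + (2z^2)*(1)
Step 2: = 5 + 0 + 2
Step 3: = 7

7


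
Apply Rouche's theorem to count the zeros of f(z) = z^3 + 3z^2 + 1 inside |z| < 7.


Step 1: On |z| = 7 the three terms have sizes |z^3| = 7^3 = 343, |3z^2| = 3*7^2 = 147, |1| = 1
Step 2: The dominant term is g(z) = z^3; let h(z) = 3z^2 + 1 so f = g + h
Step 3: On |z| = 7: |g| = 343 and |h| <= 147 + 1 = 148
Step 4: Since 343 > 148, |h| < |g| on |z| = 7, so by Rouche f has the same number of zeros as g inside |z| < 7
Step 5: g(z) = z^3 has 3 zeros (all at the origin) inside |z| < 7. Answer = 3

3


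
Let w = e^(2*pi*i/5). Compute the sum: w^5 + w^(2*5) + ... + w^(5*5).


Step 1: The sum sum_{j=1}^{n} w^(k*j) equals n if n | k, else 0.
Step 2: Here n = 5, k = 5
Step 3: Does n divide k? 5 | 5 -> True
Step 4: Sum = 5

5


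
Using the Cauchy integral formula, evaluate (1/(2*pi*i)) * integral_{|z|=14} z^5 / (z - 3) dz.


Step 1: f(z) = z^5, a = 3 is inside |z| = 14
Step 2: By Cauchy integral formula: (1/(2pi*i)) * integral = f(a)
Step 3: f(3) = 3^5 = 243

243


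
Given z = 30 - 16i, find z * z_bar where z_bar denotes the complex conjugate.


Step 1: conj(z) = 30 + 16i
Step 2: z * conj(z) = 30^2 + (-16)^2
Step 3: = 900 + 256 = 1156

1156


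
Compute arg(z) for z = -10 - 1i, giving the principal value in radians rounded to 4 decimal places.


Step 1: z = -10 - 1i
Step 2: arg(z) = atan2(-1, -10)
Step 3: arg(z) = -3.0419

-3.0419


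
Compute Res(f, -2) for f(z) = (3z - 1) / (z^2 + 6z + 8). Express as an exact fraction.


Step 1: Q(z) = z^2 + 6z + 8 = (z + 2)(z + 4)
Step 2: Q'(z) = 2z + 6
Step 3: Q'(-2) = 2, P(-2) = -7
Step 4: Res = P(-2)/Q'(-2) = -7/2 = -7/2

-7/2


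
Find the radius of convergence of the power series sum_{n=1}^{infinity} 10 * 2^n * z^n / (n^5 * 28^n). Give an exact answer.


Step 1: General term a_n = 10 * 2^n / (n^5 * 28^n)
Step 2: By the root test, |a_n|^(1/n) = 10^(1/n) * 2 / (n^(5/n) * 28) -> 2/28 as n -> infinity (since 10^(1/n) -> 1 and n^(5/n) -> 1)
Step 3: R = 1/lim|a_n|^(1/n) = 28/2 = 14

14


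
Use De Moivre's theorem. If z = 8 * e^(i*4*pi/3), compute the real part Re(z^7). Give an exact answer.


Step 1: By De Moivre's theorem, z^7 = 8^7 * e^(i*7*4*pi/3) = 2097152 * (cos(28*pi/3) + i*sin(28*pi/3))
Step 2: |z|^7 = 8^7 = 2097152
Step 3: Reduce the angle mod 2*pi: 28*pi/3 - 8*pi = 4*pi/3
Step 4: cos(4*pi/3) = -1/2
Step 5: Re(z^7) = 2097152 * (-1/2) = -1048576

-1048576


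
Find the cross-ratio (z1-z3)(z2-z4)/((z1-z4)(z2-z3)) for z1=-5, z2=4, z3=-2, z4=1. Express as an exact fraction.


Step 1: (z1-z3)(z2-z4) = (-3) * 3 = -9
Step 2: (z1-z4)(z2-z3) = (-6) * 6 = -36
Step 3: Cross-ratio = 9/36 = 1/4

1/4


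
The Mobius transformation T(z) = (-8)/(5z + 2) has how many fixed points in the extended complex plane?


Step 1: Fixed points satisfy T(z) = z
Step 2: 5z^2 + 2z + 8 = 0
Step 3: Discriminant = 2^2 - 4*5*8 = -156
Step 4: Number of fixed points = 2

2


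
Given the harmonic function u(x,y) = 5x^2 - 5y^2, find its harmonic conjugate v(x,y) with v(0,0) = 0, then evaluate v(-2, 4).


Step 1: v_x = -u_y = 10y + 0
Step 2: v_y = u_x = 10x + 0
Step 3: v = 10xy + C
Step 4: v(0,0) = 0 => C = 0
Step 5: v(-2, 4) = -80

-80


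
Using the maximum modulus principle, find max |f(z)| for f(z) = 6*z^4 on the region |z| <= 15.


Step 1: On |z| = 15, |f(z)| = 6 * |z|^4 = 6 * 15^4
Step 2: By maximum modulus principle, maximum is on boundary.
Step 3: Maximum = 6 * 50625 = 303750

303750


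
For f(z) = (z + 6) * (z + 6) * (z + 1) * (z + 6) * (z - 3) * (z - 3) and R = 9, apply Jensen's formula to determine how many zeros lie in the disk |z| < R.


Jensen's formula: (1/2pi)*integral log|f(Re^it)|dt = log|f(0)| + sum_{|a_k|<R} log(R/|a_k|)
Step 1: f(0) = 6 * 6 * 1 * 6 * (-3) * (-3) = 1944
Step 2: log|f(0)| = log|-6| + log|-6| + log|-1| + log|-6| + log|3| + log|3| = 7.5725
Step 3: Zeros inside |z| < 9: -6, -6, -1, -6, 3, 3
Step 4: Jensen sum = log(9/6) + log(9/6) + log(9/1) + log(9/6) + log(9/3) + log(9/3) = 5.6108
Step 5: n(R) = number of terms in the Jensen sum = count of zeros inside |z| < 9 = 6

6


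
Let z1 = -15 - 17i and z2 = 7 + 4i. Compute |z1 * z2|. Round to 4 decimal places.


Step 1: |z1| = sqrt((-15)^2 + (-17)^2) = sqrt(514)
Step 2: |z2| = sqrt(7^2 + 4^2) = sqrt(65)
Step 3: |z1*z2| = |z1|*|z2| = sqrt(514) * sqrt(65) = sqrt(514 * 65) = sqrt(33410)
Step 4: = 182.784

182.784


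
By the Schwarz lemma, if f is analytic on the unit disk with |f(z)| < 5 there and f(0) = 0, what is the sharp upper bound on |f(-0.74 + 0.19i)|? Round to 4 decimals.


Step 1: g = f/5 maps D -> D with g(0) = 0, so by the Schwarz lemma |g(z)| <= |z|, i.e. |f(z)| <= 5|z|; this is sharp (f(z) = 5z).
Step 2: |z0|^2 = (-0.74)^2 + 0.19^2 = 0.5837
Step 3: |z0| = sqrt(0.5837) = 0.764003
Step 4: Best bound = 5 * |z0| = 5 * 0.764003 = 3.82

3.82


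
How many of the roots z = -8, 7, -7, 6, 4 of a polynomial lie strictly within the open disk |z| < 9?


Step 1: Check each root:
  z = -8: |-8| = 8 < 9
  z = 7: |7| = 7 < 9
  z = -7: |-7| = 7 < 9
  z = 6: |6| = 6 < 9
  z = 4: |4| = 4 < 9
Step 2: Count = 5

5


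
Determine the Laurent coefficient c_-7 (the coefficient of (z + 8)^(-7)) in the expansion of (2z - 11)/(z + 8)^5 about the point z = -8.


Step 1: Write the numerator in powers of (z + 8): 2z - 11 = 2(z + 8) + (2*(-8) - 11) = 2(z + 8) - 27
Step 2: Divide by (z + 8)^5: f(z) = -27(z + 8)^(-5) + 2(z + 8)^(-4)
Step 3: This finite sum is the Laurent series of f about z = -8.
Step 4: Only the powers -5 and -4 appear, so the coefficient of (z + 8)^(-7) = 0

0


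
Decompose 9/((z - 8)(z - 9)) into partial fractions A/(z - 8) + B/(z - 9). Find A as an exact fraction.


Step 1: Multiply both sides by (z - 8) and set z = 8
Step 2: A = 9 / (8 - 9)
Step 3: A = 9 / (-1)
Step 4: A = -9

-9


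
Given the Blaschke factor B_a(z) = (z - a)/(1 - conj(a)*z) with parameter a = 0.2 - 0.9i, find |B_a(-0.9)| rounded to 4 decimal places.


Step 1: Numerator z0 - a = -0.9 - (0.2 - 0.9i) = -1.1 + 0.9i
Step 2: Denominator 1 - conj(a)*z0 = 1 - (0.2 + 0.9i)*(-0.9) = 1.18 + 0.81i
Step 3: |z0 - a|^2 = (-1.1)^2 + 0.9^2 = 2.02; |1 - conj(a)*z0|^2 = 1.18^2 + 0.81^2 = 2.0485
Step 4: |B_a(-0.9)| = sqrt(2.02 / 2.0485) = sqrt(0.986087)
Step 5: = 0.993

0.993


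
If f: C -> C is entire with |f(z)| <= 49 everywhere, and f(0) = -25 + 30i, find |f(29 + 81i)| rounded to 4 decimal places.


Step 1: By Liouville's theorem, a bounded entire function is constant.
Step 2: f(z) = f(0) = -25 + 30i for all z.
Step 3: |f(w)| = |-25 + 30i| = sqrt(625 + 900)
Step 4: = 39.0512

39.0512


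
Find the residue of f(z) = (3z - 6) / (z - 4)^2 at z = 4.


Step 1: Pole of order 2 at z = 4
Step 2: Res = lim d/dz [(z - 4)^2 * f(z)] as z -> 4
Step 3: (z - 4)^2 * f(z) = 3z - 6
Step 4: d/dz[3z - 6] = 3

3


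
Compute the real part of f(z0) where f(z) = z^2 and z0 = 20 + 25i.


Step 1: z0 = 20 + 25i
Step 2: z0^2 = 20^2 - 25^2 + 1000i
Step 3: real part = 400 - 625 = -225

-225


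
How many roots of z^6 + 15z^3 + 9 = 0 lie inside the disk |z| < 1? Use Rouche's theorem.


Step 1: On |z| = 1 the three terms have sizes |z^6| = 1^6 = 1, |15z^3| = 15*1^3 = 15, |9| = 9
Step 2: The dominant term is g(z) = 15z^3; let h(z) = z^6 + 9 so f = g + h
Step 3: On |z| = 1: |g| = 15 and |h| <= 1 + 9 = 10
Step 4: Since 15 > 10, |h| < |g| on |z| = 1, so by Rouche f has the same number of zeros as g inside |z| < 1
Step 5: g(z) = 15z^3 has 3 zeros (at the origin, multiplicity 3) inside |z| < 1. Answer = 3

3


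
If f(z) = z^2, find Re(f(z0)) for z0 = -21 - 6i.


Step 1: z0 = -21 - 6i
Step 2: z0^2 = (-21)^2 - (-6)^2 + 252i
Step 3: real part = 441 - 36 = 405

405


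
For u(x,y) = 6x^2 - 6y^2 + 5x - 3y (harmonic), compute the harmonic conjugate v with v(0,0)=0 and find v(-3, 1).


Step 1: v_x = -u_y = 12y + 3
Step 2: v_y = u_x = 12x + 5
Step 3: v = 12xy + 3x + 5y + C
Step 4: v(0,0) = 0 => C = 0
Step 5: v(-3, 1) = -40

-40


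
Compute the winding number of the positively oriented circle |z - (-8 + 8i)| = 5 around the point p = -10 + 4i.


Step 1: Center c = (-8, 8), radius = 5
Step 2: |p - c|^2 = (-2)^2 + (-4)^2 = 20
Step 3: r^2 = 25
Step 4: |p-c| < r so winding number = 1

1


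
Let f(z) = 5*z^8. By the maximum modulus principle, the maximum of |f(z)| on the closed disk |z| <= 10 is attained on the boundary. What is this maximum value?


Step 1: On |z| = 10, |f(z)| = 5 * |z|^8 = 5 * 10^8
Step 2: By maximum modulus principle, maximum is on boundary.
Step 3: Maximum = 5 * 100000000 = 500000000

500000000


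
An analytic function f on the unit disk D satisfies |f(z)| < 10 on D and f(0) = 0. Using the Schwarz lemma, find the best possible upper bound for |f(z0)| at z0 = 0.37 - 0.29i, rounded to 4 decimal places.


Step 1: g = f/10 maps D -> D with g(0) = 0, so by the Schwarz lemma |g(z)| <= |z|, i.e. |f(z)| <= 10|z|; this is sharp (f(z) = 10z).
Step 2: |z0|^2 = 0.37^2 + (-0.29)^2 = 0.221
Step 3: |z0| = sqrt(0.221) = 0.470106
Step 4: Best bound = 10 * |z0| = 10 * 0.470106 = 4.7011

4.7011


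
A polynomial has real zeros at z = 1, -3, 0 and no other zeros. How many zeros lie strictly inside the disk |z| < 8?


Step 1: Check each root:
  z = 1: |1| = 1 < 8
  z = -3: |-3| = 3 < 8
  z = 0: |0| = 0 < 8
Step 2: Count = 3

3


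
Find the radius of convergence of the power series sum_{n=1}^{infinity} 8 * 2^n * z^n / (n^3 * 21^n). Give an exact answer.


Step 1: General term a_n = 8 * 2^n / (n^3 * 21^n)
Step 2: By the root test, |a_n|^(1/n) = 8^(1/n) * 2 / (n^(3/n) * 21) -> 2/21 as n -> infinity (since 8^(1/n) -> 1 and n^(3/n) -> 1)
Step 3: R = 1/lim|a_n|^(1/n) = 21/2

21/2


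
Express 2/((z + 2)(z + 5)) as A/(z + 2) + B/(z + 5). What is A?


Step 1: Multiply both sides by (z + 2) and set z = -2
Step 2: A = 2 / (-2 + 5)
Step 3: A = 2 / 3
Step 4: A = 2/3

2/3


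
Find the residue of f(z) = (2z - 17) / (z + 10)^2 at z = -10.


Step 1: Pole of order 2 at z = -10
Step 2: Res = lim d/dz [(z + 10)^2 * f(z)] as z -> -10
Step 3: (z + 10)^2 * f(z) = 2z - 17
Step 4: d/dz[2z - 17] = 2

2


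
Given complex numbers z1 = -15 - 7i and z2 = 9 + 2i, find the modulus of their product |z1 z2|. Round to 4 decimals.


Step 1: |z1| = sqrt((-15)^2 + (-7)^2) = sqrt(274)
Step 2: |z2| = sqrt(9^2 + 2^2) = sqrt(85)
Step 3: |z1*z2| = |z1|*|z2| = sqrt(274) * sqrt(85) = sqrt(274 * 85) = sqrt(23290)
Step 4: = 152.6106

152.6106


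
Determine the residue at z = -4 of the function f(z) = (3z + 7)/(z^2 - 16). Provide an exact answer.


Step 1: Q(z) = z^2 - 16 = (z + 4)(z - 4)
Step 2: Q'(z) = 2z
Step 3: Q'(-4) = -8, P(-4) = -5
Step 4: Res = P(-4)/Q'(-4) = -5/(-8) = 5/8

5/8


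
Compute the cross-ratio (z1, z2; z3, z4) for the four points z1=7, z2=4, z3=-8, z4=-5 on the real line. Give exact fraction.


Step 1: (z1-z3)(z2-z4) = 15 * 9 = 135
Step 2: (z1-z4)(z2-z3) = 12 * 12 = 144
Step 3: Cross-ratio = 135/144 = 15/16

15/16


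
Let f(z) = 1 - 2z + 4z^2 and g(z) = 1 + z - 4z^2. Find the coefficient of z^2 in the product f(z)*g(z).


Step 1: z^2 term in f*g comes from: (1)*(-4z^2) + (-2z)*(z) + (4z^2)*(1)
Step 2: = -4 - 2 + 4
Step 3: = -2

-2


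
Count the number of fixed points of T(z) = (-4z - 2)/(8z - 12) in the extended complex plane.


Step 1: Fixed points satisfy T(z) = z
Step 2: 8z^2 - 8z + 2 = 0
Step 3: Discriminant = (-8)^2 - 4*8*2 = 0
Step 4: Number of fixed points = 1

1


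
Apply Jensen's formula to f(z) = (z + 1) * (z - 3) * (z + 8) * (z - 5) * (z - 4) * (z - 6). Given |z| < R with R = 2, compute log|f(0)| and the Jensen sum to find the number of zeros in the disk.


Jensen's formula: (1/2pi)*integral log|f(Re^it)|dt = log|f(0)| + sum_{|a_k|<R} log(R/|a_k|)
Step 1: f(0) = 1 * (-3) * 8 * (-5) * (-4) * (-6) = 2880
Step 2: log|f(0)| = log|-1| + log|3| + log|-8| + log|5| + log|4| + log|6| = 7.9655
Step 3: Zeros inside |z| < 2: -1
Step 4: Jensen sum = log(2/1) = 0.6931
Step 5: n(R) = number of terms in the Jensen sum = count of zeros inside |z| < 2 = 1

1


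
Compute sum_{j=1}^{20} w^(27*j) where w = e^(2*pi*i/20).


Step 1: The sum sum_{j=1}^{n} w^(k*j) equals n if n | k, else 0.
Step 2: Here n = 20, k = 27
Step 3: Does n divide k? 20 | 27 -> False
Step 4: Sum = 0

0


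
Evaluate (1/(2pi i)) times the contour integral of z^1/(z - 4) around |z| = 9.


Step 1: f(z) = z^1, a = 4 is inside |z| = 9
Step 2: By Cauchy integral formula: (1/(2pi*i)) * integral = f(a)
Step 3: f(4) = 4^1 = 4

4


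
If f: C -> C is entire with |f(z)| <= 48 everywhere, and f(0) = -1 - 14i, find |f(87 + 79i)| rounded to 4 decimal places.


Step 1: By Liouville's theorem, a bounded entire function is constant.
Step 2: f(z) = f(0) = -1 - 14i for all z.
Step 3: |f(w)| = |-1 - 14i| = sqrt(1 + 196)
Step 4: = 14.0357

14.0357


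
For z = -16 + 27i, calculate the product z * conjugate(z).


Step 1: conj(z) = -16 - 27i
Step 2: z * conj(z) = (-16)^2 + 27^2
Step 3: = 256 + 729 = 985

985


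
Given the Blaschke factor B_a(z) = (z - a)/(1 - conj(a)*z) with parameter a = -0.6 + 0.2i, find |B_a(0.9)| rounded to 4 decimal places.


Step 1: Numerator z0 - a = 0.9 - (-0.6 + 0.2i) = 1.5 - 0.2i
Step 2: Denominator 1 - conj(a)*z0 = 1 - (-0.6 - 0.2i)*0.9 = 1.54 + 0.18i
Step 3: |z0 - a|^2 = 1.5^2 + (-0.2)^2 = 2.29; |1 - conj(a)*z0|^2 = 1.54^2 + 0.18^2 = 2.404
Step 4: |B_a(0.9)| = sqrt(2.29 / 2.404) = sqrt(0.952579)
Step 5: = 0.976

0.976


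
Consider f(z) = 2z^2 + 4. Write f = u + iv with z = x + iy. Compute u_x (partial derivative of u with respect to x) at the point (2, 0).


Step 1: f(z) = 2(x+iy)^2 + 4
Step 2: u = 2(x^2 - y^2) + 4
Step 3: u_x = 4x + 0
Step 4: At (2, 0): u_x = 8 + 0 = 8

8


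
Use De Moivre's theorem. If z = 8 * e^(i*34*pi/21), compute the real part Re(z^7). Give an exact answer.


Step 1: By De Moivre's theorem, z^7 = 8^7 * e^(i*7*34*pi/21) = 2097152 * (cos(34*pi/3) + i*sin(34*pi/3))
Step 2: |z|^7 = 8^7 = 2097152
Step 3: Reduce the angle mod 2*pi: 34*pi/3 - 10*pi = 4*pi/3
Step 4: cos(4*pi/3) = -1/2
Step 5: Re(z^7) = 2097152 * (-1/2) = -1048576

-1048576


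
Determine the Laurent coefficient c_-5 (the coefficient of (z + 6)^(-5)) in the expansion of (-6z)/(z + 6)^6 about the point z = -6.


Step 1: Write the numerator in powers of (z + 6): -6z = -6(z + 6) + (-6*(-6) + 0) = -6(z + 6) + 36
Step 2: Divide by (z + 6)^6: f(z) = 36(z + 6)^(-6) - 6(z + 6)^(-5)
Step 3: This finite sum is the Laurent series of f about z = -6.
Step 4: Coefficient of (z + 6)^(-5) = coefficient of (z + 6) in the re-centred numerator = -6

-6


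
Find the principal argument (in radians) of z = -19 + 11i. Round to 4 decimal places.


Step 1: z = -19 + 11i
Step 2: arg(z) = atan2(11, -19)
Step 3: arg(z) = 2.6168

2.6168


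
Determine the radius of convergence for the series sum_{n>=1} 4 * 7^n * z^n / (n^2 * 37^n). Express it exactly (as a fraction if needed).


Step 1: General term a_n = 4 * 7^n / (n^2 * 37^n)
Step 2: By the root test, |a_n|^(1/n) = 4^(1/n) * 7 / (n^(2/n) * 37) -> 7/37 as n -> infinity (since 4^(1/n) -> 1 and n^(2/n) -> 1)
Step 3: R = 1/lim|a_n|^(1/n) = 37/7

37/7


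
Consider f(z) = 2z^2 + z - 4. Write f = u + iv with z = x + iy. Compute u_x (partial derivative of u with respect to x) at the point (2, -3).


Step 1: f(z) = 2(x+iy)^2 + (x+iy) - 4
Step 2: u = 2(x^2 - y^2) + x - 4
Step 3: u_x = 4x + 1
Step 4: At (2, -3): u_x = 8 + 1 = 9

9


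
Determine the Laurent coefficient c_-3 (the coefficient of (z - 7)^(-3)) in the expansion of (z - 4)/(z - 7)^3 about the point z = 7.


Step 1: Write the numerator in powers of (z - 7): z - 4 = (z - 7) + (1*7 - 4) = (z - 7) + 3
Step 2: Divide by (z - 7)^3: f(z) = 3(z - 7)^(-3) + (z - 7)^(-2)
Step 3: This finite sum is the Laurent series of f about z = 7.
Step 4: Coefficient of (z - 7)^(-3) = 1*7 - 4 = 3

3


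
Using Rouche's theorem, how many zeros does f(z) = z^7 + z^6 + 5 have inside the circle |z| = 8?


Step 1: On |z| = 8 the three terms have sizes |z^7| = 8^7 = 2097152, |z^6| = 8^6 = 262144, |5| = 5
Step 2: The dominant term is g(z) = z^7; let h(z) = z^6 + 5 so f = g + h
Step 3: On |z| = 8: |g| = 2097152 and |h| <= 262144 + 5 = 262149
Step 4: Since 2097152 > 262149, |h| < |g| on |z| = 8, so by Rouche f has the same number of zeros as g inside |z| < 8
Step 5: g(z) = z^7 has 7 zeros (all at the origin) inside |z| < 8. Answer = 7

7


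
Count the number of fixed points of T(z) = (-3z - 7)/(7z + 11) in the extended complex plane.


Step 1: Fixed points satisfy T(z) = z
Step 2: 7z^2 + 14z + 7 = 0
Step 3: Discriminant = 14^2 - 4*7*7 = 0
Step 4: Number of fixed points = 1

1


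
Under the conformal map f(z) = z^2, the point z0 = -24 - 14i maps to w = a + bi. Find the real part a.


Step 1: z0 = -24 - 14i
Step 2: z0^2 = (-24)^2 - (-14)^2 + 672i
Step 3: real part = 576 - 196 = 380

380


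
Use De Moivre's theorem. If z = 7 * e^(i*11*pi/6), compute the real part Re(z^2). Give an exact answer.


Step 1: By De Moivre's theorem, z^2 = 7^2 * e^(i*2*11*pi/6) = 49 * (cos(11*pi/3) + i*sin(11*pi/3))
Step 2: |z|^2 = 7^2 = 49
Step 3: Reduce the angle mod 2*pi: 11*pi/3 - 2*pi = 5*pi/3
Step 4: cos(5*pi/3) = 1/2
Step 5: Re(z^2) = 49 * 1/2 = 49/2

49/2


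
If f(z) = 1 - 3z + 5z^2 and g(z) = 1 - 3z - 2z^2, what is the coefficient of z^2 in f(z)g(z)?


Step 1: z^2 term in f*g comes from: (1)*(-2z^2) + (-3z)*(-3z) + (5z^2)*(1)
Step 2: = -2 + 9 + 5
Step 3: = 12

12


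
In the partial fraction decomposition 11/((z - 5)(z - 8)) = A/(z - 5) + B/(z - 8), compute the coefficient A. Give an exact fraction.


Step 1: Multiply both sides by (z - 5) and set z = 5
Step 2: A = 11 / (5 - 8)
Step 3: A = 11 / (-3)
Step 4: A = -11/3

-11/3


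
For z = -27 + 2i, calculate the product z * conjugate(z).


Step 1: conj(z) = -27 - 2i
Step 2: z * conj(z) = (-27)^2 + 2^2
Step 3: = 729 + 4 = 733

733


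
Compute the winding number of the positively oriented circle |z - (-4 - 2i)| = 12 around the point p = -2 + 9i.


Step 1: Center c = (-4, -2), radius = 12
Step 2: |p - c|^2 = 2^2 + 11^2 = 125
Step 3: r^2 = 144
Step 4: |p-c| < r so winding number = 1

1


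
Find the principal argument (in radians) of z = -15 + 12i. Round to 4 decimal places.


Step 1: z = -15 + 12i
Step 2: arg(z) = atan2(12, -15)
Step 3: arg(z) = 2.4669

2.4669


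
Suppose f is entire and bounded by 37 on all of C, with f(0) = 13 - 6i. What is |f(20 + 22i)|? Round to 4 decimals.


Step 1: By Liouville's theorem, a bounded entire function is constant.
Step 2: f(z) = f(0) = 13 - 6i for all z.
Step 3: |f(w)| = |13 - 6i| = sqrt(169 + 36)
Step 4: = 14.3178

14.3178


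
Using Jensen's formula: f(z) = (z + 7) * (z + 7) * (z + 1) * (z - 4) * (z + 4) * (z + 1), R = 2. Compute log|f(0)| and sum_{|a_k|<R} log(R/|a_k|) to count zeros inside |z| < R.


Jensen's formula: (1/2pi)*integral log|f(Re^it)|dt = log|f(0)| + sum_{|a_k|<R} log(R/|a_k|)
Step 1: f(0) = 7 * 7 * 1 * (-4) * 4 * 1 = -784
Step 2: log|f(0)| = log|-7| + log|-7| + log|-1| + log|4| + log|-4| + log|-1| = 6.6644
Step 3: Zeros inside |z| < 2: -1, -1
Step 4: Jensen sum = log(2/1) + log(2/1) = 1.3863
Step 5: n(R) = number of terms in the Jensen sum = count of zeros inside |z| < 2 = 2

2


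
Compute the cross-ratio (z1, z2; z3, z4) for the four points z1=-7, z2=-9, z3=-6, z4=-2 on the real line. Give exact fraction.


Step 1: (z1-z3)(z2-z4) = (-1) * (-7) = 7
Step 2: (z1-z4)(z2-z3) = (-5) * (-3) = 15
Step 3: Cross-ratio = 7/15 = 7/15

7/15


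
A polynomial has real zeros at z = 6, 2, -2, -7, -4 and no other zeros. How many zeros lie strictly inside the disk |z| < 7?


Step 1: Check each root:
  z = 6: |6| = 6 < 7
  z = 2: |2| = 2 < 7
  z = -2: |-2| = 2 < 7
  z = -7: |-7| = 7 >= 7
  z = -4: |-4| = 4 < 7
Step 2: Count = 4

4


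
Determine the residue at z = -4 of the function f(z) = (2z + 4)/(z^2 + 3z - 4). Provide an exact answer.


Step 1: Q(z) = z^2 + 3z - 4 = (z + 4)(z - 1)
Step 2: Q'(z) = 2z + 3
Step 3: Q'(-4) = -5, P(-4) = -4
Step 4: Res = P(-4)/Q'(-4) = -4/(-5) = 4/5

4/5


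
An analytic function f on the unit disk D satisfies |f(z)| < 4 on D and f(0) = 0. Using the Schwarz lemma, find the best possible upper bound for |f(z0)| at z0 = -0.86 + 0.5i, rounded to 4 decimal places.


Step 1: g = f/4 maps D -> D with g(0) = 0, so by the Schwarz lemma |g(z)| <= |z|, i.e. |f(z)| <= 4|z|; this is sharp (f(z) = 4z).
Step 2: |z0|^2 = (-0.86)^2 + 0.5^2 = 0.9896
Step 3: |z0| = sqrt(0.9896) = 0.994786
Step 4: Best bound = 4 * |z0| = 4 * 0.994786 = 3.9791

3.9791


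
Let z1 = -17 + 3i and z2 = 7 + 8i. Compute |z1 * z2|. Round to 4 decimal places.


Step 1: |z1| = sqrt((-17)^2 + 3^2) = sqrt(298)
Step 2: |z2| = sqrt(7^2 + 8^2) = sqrt(113)
Step 3: |z1*z2| = |z1|*|z2| = sqrt(298) * sqrt(113) = sqrt(298 * 113) = sqrt(33674)
Step 4: = 183.5048

183.5048


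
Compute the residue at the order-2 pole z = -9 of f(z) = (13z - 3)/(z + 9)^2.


Step 1: Pole of order 2 at z = -9
Step 2: Res = lim d/dz [(z + 9)^2 * f(z)] as z -> -9
Step 3: (z + 9)^2 * f(z) = 13z - 3
Step 4: d/dz[13z - 3] = 13

13


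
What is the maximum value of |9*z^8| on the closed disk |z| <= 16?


Step 1: On |z| = 16, |f(z)| = 9 * |z|^8 = 9 * 16^8
Step 2: By maximum modulus principle, maximum is on boundary.
Step 3: Maximum = 9 * 4294967296 = 38654705664

38654705664


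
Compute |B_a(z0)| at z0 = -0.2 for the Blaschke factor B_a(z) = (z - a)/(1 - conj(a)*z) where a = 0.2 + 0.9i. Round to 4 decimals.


Step 1: Numerator z0 - a = -0.2 - (0.2 + 0.9i) = -0.4 - 0.9i
Step 2: Denominator 1 - conj(a)*z0 = 1 - (0.2 - 0.9i)*(-0.2) = 1.04 - 0.18i
Step 3: |z0 - a|^2 = (-0.4)^2 + (-0.9)^2 = 0.97; |1 - conj(a)*z0|^2 = 1.04^2 + (-0.18)^2 = 1.114
Step 4: |B_a(-0.2)| = sqrt(0.97 / 1.114) = sqrt(0.870736)
Step 5: = 0.9331

0.9331


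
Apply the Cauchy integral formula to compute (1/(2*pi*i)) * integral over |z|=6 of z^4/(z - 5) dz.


Step 1: f(z) = z^4, a = 5 is inside |z| = 6
Step 2: By Cauchy integral formula: (1/(2pi*i)) * integral = f(a)
Step 3: f(5) = 5^4 = 625

625


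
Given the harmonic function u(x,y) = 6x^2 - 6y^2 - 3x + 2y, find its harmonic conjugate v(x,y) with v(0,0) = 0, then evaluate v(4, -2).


Step 1: v_x = -u_y = 12y - 2
Step 2: v_y = u_x = 12x - 3
Step 3: v = 12xy - 2x - 3y + C
Step 4: v(0,0) = 0 => C = 0
Step 5: v(4, -2) = -98

-98


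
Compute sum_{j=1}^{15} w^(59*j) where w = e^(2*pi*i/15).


Step 1: The sum sum_{j=1}^{n} w^(k*j) equals n if n | k, else 0.
Step 2: Here n = 15, k = 59
Step 3: Does n divide k? 15 | 59 -> False
Step 4: Sum = 0

0


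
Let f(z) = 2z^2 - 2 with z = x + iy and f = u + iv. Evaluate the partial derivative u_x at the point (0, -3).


Step 1: f(z) = 2(x+iy)^2 - 2
Step 2: u = 2(x^2 - y^2) - 2
Step 3: u_x = 4x + 0
Step 4: At (0, -3): u_x = 0 + 0 = 0

0


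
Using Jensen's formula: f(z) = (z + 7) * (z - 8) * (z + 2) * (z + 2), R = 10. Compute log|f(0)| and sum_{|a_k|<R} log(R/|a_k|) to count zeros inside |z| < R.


Jensen's formula: (1/2pi)*integral log|f(Re^it)|dt = log|f(0)| + sum_{|a_k|<R} log(R/|a_k|)
Step 1: f(0) = 7 * (-8) * 2 * 2 = -224
Step 2: log|f(0)| = log|-7| + log|8| + log|-2| + log|-2| = 5.4116
Step 3: Zeros inside |z| < 10: -7, 8, -2, -2
Step 4: Jensen sum = log(10/7) + log(10/8) + log(10/2) + log(10/2) = 3.7987
Step 5: n(R) = number of terms in the Jensen sum = count of zeros inside |z| < 10 = 4

4


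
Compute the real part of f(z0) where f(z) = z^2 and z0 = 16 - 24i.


Step 1: z0 = 16 - 24i
Step 2: z0^2 = 16^2 - (-24)^2 - 768i
Step 3: real part = 256 - 576 = -320

-320


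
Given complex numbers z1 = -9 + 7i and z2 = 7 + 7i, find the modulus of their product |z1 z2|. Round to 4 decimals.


Step 1: |z1| = sqrt((-9)^2 + 7^2) = sqrt(130)
Step 2: |z2| = sqrt(7^2 + 7^2) = sqrt(98)
Step 3: |z1*z2| = |z1|*|z2| = sqrt(130) * sqrt(98) = sqrt(130 * 98) = sqrt(12740)
Step 4: = 112.8716

112.8716


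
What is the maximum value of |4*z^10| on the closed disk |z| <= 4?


Step 1: On |z| = 4, |f(z)| = 4 * |z|^10 = 4 * 4^10
Step 2: By maximum modulus principle, maximum is on boundary.
Step 3: Maximum = 4 * 1048576 = 4194304

4194304


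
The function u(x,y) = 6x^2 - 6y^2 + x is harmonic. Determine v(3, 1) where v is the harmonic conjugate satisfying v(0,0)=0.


Step 1: v_x = -u_y = 12y + 0
Step 2: v_y = u_x = 12x + 1
Step 3: v = 12xy + y + C
Step 4: v(0,0) = 0 => C = 0
Step 5: v(3, 1) = 37

37


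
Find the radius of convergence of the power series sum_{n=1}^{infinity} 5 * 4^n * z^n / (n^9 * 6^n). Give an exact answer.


Step 1: General term a_n = 5 * 4^n / (n^9 * 6^n)
Step 2: By the root test, |a_n|^(1/n) = 5^(1/n) * 4 / (n^(9/n) * 6) -> 4/6 as n -> infinity (since 5^(1/n) -> 1 and n^(9/n) -> 1)
Step 3: R = 1/lim|a_n|^(1/n) = 6/4 = 3/2

3/2


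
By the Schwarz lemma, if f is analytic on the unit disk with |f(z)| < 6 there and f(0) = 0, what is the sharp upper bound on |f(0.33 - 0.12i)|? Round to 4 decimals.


Step 1: g = f/6 maps D -> D with g(0) = 0, so by the Schwarz lemma |g(z)| <= |z|, i.e. |f(z)| <= 6|z|; this is sharp (f(z) = 6z).
Step 2: |z0|^2 = 0.33^2 + (-0.12)^2 = 0.1233
Step 3: |z0| = sqrt(0.1233) = 0.351141
Step 4: Best bound = 6 * |z0| = 6 * 0.351141 = 2.1068

2.1068


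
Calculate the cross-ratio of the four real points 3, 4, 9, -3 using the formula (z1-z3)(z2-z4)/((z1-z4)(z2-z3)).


Step 1: (z1-z3)(z2-z4) = (-6) * 7 = -42
Step 2: (z1-z4)(z2-z3) = 6 * (-5) = -30
Step 3: Cross-ratio = 42/30 = 7/5

7/5


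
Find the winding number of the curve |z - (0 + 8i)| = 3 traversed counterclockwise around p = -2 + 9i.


Step 1: Center c = (0, 8), radius = 3
Step 2: |p - c|^2 = (-2)^2 + 1^2 = 5
Step 3: r^2 = 9
Step 4: |p-c| < r so winding number = 1

1


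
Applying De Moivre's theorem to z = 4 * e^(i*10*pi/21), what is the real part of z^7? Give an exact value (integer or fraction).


Step 1: By De Moivre's theorem, z^7 = 4^7 * e^(i*7*10*pi/21) = 16384 * (cos(10*pi/3) + i*sin(10*pi/3))
Step 2: |z|^7 = 4^7 = 16384
Step 3: Reduce the angle mod 2*pi: 10*pi/3 - 2*pi = 4*pi/3
Step 4: cos(4*pi/3) = -1/2
Step 5: Re(z^7) = 16384 * (-1/2) = -8192

-8192


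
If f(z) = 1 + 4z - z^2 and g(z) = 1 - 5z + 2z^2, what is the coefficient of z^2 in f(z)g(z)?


Step 1: z^2 term in f*g comes from: (1)*(2z^2) + (4z)*(-5z) + (-z^2)*(1)
Step 2: = 2 - 20 - 1
Step 3: = -19

-19


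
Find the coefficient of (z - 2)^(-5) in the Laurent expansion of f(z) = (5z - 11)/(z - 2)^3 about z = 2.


Step 1: Write the numerator in powers of (z - 2): 5z - 11 = 5(z - 2) + (5*2 - 11) = 5(z - 2) - 1
Step 2: Divide by (z - 2)^3: f(z) = -(z - 2)^(-3) + 5(z - 2)^(-2)
Step 3: This finite sum is the Laurent series of f about z = 2.
Step 4: Only the powers -3 and -2 appear, so the coefficient of (z - 2)^(-5) = 0

0


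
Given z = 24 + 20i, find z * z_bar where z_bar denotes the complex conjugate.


Step 1: conj(z) = 24 - 20i
Step 2: z * conj(z) = 24^2 + 20^2
Step 3: = 576 + 400 = 976

976


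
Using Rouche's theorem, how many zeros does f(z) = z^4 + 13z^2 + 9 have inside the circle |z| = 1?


Step 1: On |z| = 1 the three terms have sizes |z^4| = 1^4 = 1, |13z^2| = 13*1^2 = 13, |9| = 9
Step 2: The dominant term is g(z) = 13z^2; let h(z) = z^4 + 9 so f = g + h
Step 3: On |z| = 1: |g| = 13 and |h| <= 1 + 9 = 10
Step 4: Since 13 > 10, |h| < |g| on |z| = 1, so by Rouche f has the same number of zeros as g inside |z| < 1
Step 5: g(z) = 13z^2 has 2 zeros (at the origin, multiplicity 2) inside |z| < 1. Answer = 2

2


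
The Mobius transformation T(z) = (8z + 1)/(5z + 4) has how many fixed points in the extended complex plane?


Step 1: Fixed points satisfy T(z) = z
Step 2: 5z^2 - 4z - 1 = 0
Step 3: Discriminant = (-4)^2 - 4*5*(-1) = 36
Step 4: Number of fixed points = 2

2


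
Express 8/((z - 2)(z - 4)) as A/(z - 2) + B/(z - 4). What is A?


Step 1: Multiply both sides by (z - 2) and set z = 2
Step 2: A = 8 / (2 - 4)
Step 3: A = 8 / (-2)
Step 4: A = -4

-4


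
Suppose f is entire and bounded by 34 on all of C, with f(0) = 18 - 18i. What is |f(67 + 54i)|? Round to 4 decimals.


Step 1: By Liouville's theorem, a bounded entire function is constant.
Step 2: f(z) = f(0) = 18 - 18i for all z.
Step 3: |f(w)| = |18 - 18i| = sqrt(324 + 324)
Step 4: = 25.4558

25.4558


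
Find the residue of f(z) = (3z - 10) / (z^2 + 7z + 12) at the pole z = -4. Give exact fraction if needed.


Step 1: Q(z) = z^2 + 7z + 12 = (z + 4)(z + 3)
Step 2: Q'(z) = 2z + 7
Step 3: Q'(-4) = -1, P(-4) = -22
Step 4: Res = P(-4)/Q'(-4) = -22/(-1) = 22

22


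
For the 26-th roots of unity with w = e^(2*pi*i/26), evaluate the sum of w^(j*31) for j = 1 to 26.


Step 1: The sum sum_{j=1}^{n} w^(k*j) equals n if n | k, else 0.
Step 2: Here n = 26, k = 31
Step 3: Does n divide k? 26 | 31 -> False
Step 4: Sum = 0

0


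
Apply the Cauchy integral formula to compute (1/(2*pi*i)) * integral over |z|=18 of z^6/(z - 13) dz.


Step 1: f(z) = z^6, a = 13 is inside |z| = 18
Step 2: By Cauchy integral formula: (1/(2pi*i)) * integral = f(a)
Step 3: f(13) = 13^6 = 4826809

4826809


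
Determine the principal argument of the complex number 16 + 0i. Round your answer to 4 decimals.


Step 1: z = 16 + 0i
Step 2: arg(z) = atan2(0, 16)
Step 3: arg(z) = 0.0

0.0


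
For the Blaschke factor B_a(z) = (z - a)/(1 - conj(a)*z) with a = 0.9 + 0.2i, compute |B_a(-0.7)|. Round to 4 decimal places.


Step 1: Numerator z0 - a = -0.7 - (0.9 + 0.2i) = -1.6 - 0.2i
Step 2: Denominator 1 - conj(a)*z0 = 1 - (0.9 - 0.2i)*(-0.7) = 1.63 - 0.14i
Step 3: |z0 - a|^2 = (-1.6)^2 + (-0.2)^2 = 2.6; |1 - conj(a)*z0|^2 = 1.63^2 + (-0.14)^2 = 2.6765
Step 4: |B_a(-0.7)| = sqrt(2.6 / 2.6765) = sqrt(0.971418)
Step 5: = 0.9856

0.9856


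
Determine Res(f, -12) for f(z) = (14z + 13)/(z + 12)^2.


Step 1: Pole of order 2 at z = -12
Step 2: Res = lim d/dz [(z + 12)^2 * f(z)] as z -> -12
Step 3: (z + 12)^2 * f(z) = 14z + 13
Step 4: d/dz[14z + 13] = 14

14


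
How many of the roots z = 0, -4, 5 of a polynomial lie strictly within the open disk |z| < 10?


Step 1: Check each root:
  z = 0: |0| = 0 < 10
  z = -4: |-4| = 4 < 10
  z = 5: |5| = 5 < 10
Step 2: Count = 3

3


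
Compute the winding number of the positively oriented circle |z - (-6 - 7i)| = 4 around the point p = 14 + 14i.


Step 1: Center c = (-6, -7), radius = 4
Step 2: |p - c|^2 = 20^2 + 21^2 = 841
Step 3: r^2 = 16
Step 4: |p-c| > r so winding number = 0

0


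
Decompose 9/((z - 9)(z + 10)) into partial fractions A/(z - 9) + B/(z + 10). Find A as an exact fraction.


Step 1: Multiply both sides by (z - 9) and set z = 9
Step 2: A = 9 / (9 + 10)
Step 3: A = 9 / 19
Step 4: A = 9/19

9/19


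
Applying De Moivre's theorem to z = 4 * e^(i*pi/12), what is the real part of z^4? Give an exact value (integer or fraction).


Step 1: By De Moivre's theorem, z^4 = 4^4 * e^(i*4*pi/12) = 256 * (cos(pi/3) + i*sin(pi/3))
Step 2: |z|^4 = 4^4 = 256
Step 3: The angle pi/3 already lies in [0, 2*pi)
Step 4: cos(pi/3) = 1/2
Step 5: Re(z^4) = 256 * 1/2 = 128

128


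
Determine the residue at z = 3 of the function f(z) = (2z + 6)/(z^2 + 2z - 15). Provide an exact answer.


Step 1: Q(z) = z^2 + 2z - 15 = (z - 3)(z + 5)
Step 2: Q'(z) = 2z + 2
Step 3: Q'(3) = 8, P(3) = 12
Step 4: Res = P(3)/Q'(3) = 12/8 = 3/2

3/2


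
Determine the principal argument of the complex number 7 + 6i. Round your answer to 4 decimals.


Step 1: z = 7 + 6i
Step 2: arg(z) = atan2(6, 7)
Step 3: arg(z) = 0.7086

0.7086


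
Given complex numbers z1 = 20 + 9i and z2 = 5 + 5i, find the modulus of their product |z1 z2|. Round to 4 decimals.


Step 1: |z1| = sqrt(20^2 + 9^2) = sqrt(481)
Step 2: |z2| = sqrt(5^2 + 5^2) = sqrt(50)
Step 3: |z1*z2| = |z1|*|z2| = sqrt(481) * sqrt(50) = sqrt(481 * 50) = sqrt(24050)
Step 4: = 155.0806

155.0806


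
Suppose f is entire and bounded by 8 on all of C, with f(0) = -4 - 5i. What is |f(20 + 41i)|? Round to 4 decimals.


Step 1: By Liouville's theorem, a bounded entire function is constant.
Step 2: f(z) = f(0) = -4 - 5i for all z.
Step 3: |f(w)| = |-4 - 5i| = sqrt(16 + 25)
Step 4: = 6.4031

6.4031


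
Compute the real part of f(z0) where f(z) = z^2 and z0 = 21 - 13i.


Step 1: z0 = 21 - 13i
Step 2: z0^2 = 21^2 - (-13)^2 - 546i
Step 3: real part = 441 - 169 = 272

272


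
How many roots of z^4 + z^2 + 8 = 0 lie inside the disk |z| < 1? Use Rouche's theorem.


Step 1: On |z| = 1 the three terms have sizes |z^4| = 1^4 = 1, |z^2| = 1^2 = 1, |8| = 8
Step 2: The dominant term is g(z) = 8; let h(z) = z^4 + z^2 so f = g + h
Step 3: On |z| = 1: |g| = 8 and |h| <= 1 + 1 = 2
Step 4: Since 8 > 2, |h| < |g| on |z| = 1, so by Rouche f has the same number of zeros as g inside |z| < 1
Step 5: g(z) = 8 is a nonzero constant with no zeros inside |z| < 1. Answer = 0

0
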